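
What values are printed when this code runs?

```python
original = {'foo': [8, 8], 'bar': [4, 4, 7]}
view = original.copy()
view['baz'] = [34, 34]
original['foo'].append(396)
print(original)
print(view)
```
{'foo': [8, 8, 396], 'bar': [4, 4, 7]}
{'foo': [8, 8, 396], 'bar': [4, 4, 7], 'baz': [34, 34]}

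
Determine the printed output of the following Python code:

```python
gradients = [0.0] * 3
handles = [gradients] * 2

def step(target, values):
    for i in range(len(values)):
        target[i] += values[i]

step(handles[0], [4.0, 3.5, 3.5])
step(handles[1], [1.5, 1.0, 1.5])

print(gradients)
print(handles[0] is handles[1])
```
[5.5, 4.5, 5.0]
True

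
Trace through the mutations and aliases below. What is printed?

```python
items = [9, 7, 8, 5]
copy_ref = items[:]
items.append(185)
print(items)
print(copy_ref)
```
[9, 7, 8, 5, 185]
[9, 7, 8, 5]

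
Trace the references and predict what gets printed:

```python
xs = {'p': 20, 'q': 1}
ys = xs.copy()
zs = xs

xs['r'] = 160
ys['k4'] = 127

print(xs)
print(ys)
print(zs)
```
{'p': 20, 'q': 1, 'r': 160}
{'p': 20, 'q': 1, 'k4': 127}
{'p': 20, 'q': 1, 'r': 160}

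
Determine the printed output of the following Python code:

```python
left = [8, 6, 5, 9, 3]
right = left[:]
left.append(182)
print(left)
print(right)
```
[8, 6, 5, 9, 3, 182]
[8, 6, 5, 9, 3]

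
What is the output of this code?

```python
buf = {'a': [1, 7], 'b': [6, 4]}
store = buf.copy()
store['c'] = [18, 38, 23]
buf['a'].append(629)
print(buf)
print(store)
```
{'a': [1, 7, 629], 'b': [6, 4]}
{'a': [1, 7, 629], 'b': [6, 4], 'c': [18, 38, 23]}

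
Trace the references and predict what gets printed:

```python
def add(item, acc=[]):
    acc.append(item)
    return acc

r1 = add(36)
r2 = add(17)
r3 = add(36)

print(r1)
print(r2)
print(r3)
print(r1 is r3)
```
[36, 17, 36]
[36, 17, 36]
[36, 17, 36]
True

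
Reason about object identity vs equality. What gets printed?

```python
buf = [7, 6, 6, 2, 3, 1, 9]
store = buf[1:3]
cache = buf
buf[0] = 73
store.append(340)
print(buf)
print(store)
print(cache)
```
[73, 6, 6, 2, 3, 1, 9]
[6, 6, 340]
[73, 6, 6, 2, 3, 1, 9]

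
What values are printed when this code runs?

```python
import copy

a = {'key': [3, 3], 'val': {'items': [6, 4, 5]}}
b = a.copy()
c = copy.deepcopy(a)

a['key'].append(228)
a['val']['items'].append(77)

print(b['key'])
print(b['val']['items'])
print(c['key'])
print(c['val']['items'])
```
[3, 3, 228]
[6, 4, 5, 77]
[3, 3]
[6, 4, 5]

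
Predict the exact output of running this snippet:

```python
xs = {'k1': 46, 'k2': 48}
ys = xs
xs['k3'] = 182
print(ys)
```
{'k1': 46, 'k2': 48, 'k3': 182}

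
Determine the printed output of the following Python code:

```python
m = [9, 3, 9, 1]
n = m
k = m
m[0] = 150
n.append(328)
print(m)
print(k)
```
[150, 3, 9, 1, 328]
[150, 3, 9, 1, 328]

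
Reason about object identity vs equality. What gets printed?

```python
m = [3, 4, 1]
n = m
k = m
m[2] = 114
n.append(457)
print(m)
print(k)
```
[3, 4, 114, 457]
[3, 4, 114, 457]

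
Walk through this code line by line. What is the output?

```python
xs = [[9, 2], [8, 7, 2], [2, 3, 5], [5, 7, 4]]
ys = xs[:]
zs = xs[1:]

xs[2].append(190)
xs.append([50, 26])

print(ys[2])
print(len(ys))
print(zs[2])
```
[2, 3, 5, 190]
4
[5, 7, 4]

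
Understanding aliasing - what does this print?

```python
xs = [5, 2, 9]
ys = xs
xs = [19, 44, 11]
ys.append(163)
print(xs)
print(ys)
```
[19, 44, 11]
[5, 2, 9, 163]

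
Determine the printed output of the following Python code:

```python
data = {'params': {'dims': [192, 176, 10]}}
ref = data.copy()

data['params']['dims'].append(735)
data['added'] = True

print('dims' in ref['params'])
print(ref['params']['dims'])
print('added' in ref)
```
True
[192, 176, 10, 735]
False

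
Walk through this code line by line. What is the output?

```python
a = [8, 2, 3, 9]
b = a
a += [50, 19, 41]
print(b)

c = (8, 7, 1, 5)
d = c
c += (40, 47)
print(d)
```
[8, 2, 3, 9, 50, 19, 41]
(8, 7, 1, 5)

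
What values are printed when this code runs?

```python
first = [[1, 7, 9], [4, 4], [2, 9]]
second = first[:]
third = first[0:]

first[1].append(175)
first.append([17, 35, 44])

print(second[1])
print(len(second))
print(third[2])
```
[4, 4, 175]
3
[2, 9]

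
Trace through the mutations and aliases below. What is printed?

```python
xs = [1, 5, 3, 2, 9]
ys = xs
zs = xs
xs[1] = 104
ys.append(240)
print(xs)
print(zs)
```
[1, 104, 3, 2, 9, 240]
[1, 104, 3, 2, 9, 240]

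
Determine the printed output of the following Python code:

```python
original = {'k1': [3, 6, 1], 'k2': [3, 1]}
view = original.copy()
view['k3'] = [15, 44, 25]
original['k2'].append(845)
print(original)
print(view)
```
{'k1': [3, 6, 1], 'k2': [3, 1, 845]}
{'k1': [3, 6, 1], 'k2': [3, 1, 845], 'k3': [15, 44, 25]}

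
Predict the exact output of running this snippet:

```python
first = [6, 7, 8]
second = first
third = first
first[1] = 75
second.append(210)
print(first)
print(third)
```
[6, 75, 8, 210]
[6, 75, 8, 210]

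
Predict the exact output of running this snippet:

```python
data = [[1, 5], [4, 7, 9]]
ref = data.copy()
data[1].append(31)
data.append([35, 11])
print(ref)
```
[[1, 5], [4, 7, 9, 31]]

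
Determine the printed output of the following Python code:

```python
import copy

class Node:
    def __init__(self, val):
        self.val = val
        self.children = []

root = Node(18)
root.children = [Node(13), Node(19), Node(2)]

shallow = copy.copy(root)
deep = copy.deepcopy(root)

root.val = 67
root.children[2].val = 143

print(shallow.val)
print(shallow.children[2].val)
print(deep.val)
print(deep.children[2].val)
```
18
143
18
2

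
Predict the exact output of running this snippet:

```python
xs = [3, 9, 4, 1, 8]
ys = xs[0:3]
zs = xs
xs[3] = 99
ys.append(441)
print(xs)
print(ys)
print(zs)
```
[3, 9, 4, 99, 8]
[3, 9, 4, 441]
[3, 9, 4, 99, 8]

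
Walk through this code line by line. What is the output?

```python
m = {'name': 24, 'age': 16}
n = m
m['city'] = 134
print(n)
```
{'name': 24, 'age': 16, 'city': 134}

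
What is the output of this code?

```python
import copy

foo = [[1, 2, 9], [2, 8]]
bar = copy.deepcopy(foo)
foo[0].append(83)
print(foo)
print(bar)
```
[[1, 2, 9, 83], [2, 8]]
[[1, 2, 9], [2, 8]]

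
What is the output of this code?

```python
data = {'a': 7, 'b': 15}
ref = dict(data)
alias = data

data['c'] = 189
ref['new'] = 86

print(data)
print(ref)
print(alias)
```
{'a': 7, 'b': 15, 'c': 189}
{'a': 7, 'b': 15, 'new': 86}
{'a': 7, 'b': 15, 'c': 189}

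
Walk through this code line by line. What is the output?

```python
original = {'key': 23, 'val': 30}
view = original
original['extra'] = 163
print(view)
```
{'key': 23, 'val': 30, 'extra': 163}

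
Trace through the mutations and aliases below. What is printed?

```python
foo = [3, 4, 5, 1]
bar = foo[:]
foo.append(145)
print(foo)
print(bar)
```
[3, 4, 5, 1, 145]
[3, 4, 5, 1]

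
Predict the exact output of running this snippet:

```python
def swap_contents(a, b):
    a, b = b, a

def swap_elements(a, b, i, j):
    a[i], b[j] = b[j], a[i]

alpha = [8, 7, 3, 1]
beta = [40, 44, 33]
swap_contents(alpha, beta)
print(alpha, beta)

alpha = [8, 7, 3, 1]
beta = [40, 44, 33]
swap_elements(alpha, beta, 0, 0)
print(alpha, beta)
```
[8, 7, 3, 1] [40, 44, 33]
[40, 7, 3, 1] [8, 44, 33]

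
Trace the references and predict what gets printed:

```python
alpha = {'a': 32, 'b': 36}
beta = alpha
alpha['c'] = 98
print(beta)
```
{'a': 32, 'b': 36, 'c': 98}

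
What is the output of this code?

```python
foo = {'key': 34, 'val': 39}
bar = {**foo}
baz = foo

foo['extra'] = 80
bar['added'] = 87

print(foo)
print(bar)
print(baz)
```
{'key': 34, 'val': 39, 'extra': 80}
{'key': 34, 'val': 39, 'added': 87}
{'key': 34, 'val': 39, 'extra': 80}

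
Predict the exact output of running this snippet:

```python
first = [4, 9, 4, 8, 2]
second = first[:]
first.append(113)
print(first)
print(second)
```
[4, 9, 4, 8, 2, 113]
[4, 9, 4, 8, 2]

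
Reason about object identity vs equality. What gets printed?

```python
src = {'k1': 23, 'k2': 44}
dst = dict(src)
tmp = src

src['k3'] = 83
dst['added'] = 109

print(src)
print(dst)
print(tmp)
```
{'k1': 23, 'k2': 44, 'k3': 83}
{'k1': 23, 'k2': 44, 'added': 109}
{'k1': 23, 'k2': 44, 'k3': 83}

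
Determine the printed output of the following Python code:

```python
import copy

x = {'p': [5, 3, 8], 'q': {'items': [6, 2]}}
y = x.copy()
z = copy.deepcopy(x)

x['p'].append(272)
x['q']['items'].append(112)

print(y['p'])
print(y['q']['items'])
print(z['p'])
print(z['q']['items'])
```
[5, 3, 8, 272]
[6, 2, 112]
[5, 3, 8]
[6, 2]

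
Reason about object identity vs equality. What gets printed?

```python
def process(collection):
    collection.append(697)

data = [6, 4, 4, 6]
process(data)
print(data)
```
[6, 4, 4, 6, 697]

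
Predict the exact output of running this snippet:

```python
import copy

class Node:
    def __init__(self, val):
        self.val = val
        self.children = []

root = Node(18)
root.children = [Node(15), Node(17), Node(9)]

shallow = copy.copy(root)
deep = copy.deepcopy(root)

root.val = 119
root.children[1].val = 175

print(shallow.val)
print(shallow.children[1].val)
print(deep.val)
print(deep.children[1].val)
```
18
175
18
17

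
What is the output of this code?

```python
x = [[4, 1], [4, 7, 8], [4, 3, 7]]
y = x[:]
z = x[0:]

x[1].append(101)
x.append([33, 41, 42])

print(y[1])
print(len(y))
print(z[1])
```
[4, 7, 8, 101]
3
[4, 7, 8, 101]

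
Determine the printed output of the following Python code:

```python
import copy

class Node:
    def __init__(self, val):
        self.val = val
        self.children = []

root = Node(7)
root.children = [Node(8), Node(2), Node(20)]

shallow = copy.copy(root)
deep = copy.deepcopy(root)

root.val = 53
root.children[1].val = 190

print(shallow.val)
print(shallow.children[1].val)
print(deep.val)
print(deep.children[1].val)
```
7
190
7
2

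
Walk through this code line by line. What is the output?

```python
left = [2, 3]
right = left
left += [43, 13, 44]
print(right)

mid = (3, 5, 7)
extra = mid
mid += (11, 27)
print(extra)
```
[2, 3, 43, 13, 44]
(3, 5, 7)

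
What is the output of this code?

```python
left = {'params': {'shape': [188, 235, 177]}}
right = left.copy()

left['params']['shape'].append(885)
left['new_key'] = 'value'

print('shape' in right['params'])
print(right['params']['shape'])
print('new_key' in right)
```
True
[188, 235, 177, 885]
False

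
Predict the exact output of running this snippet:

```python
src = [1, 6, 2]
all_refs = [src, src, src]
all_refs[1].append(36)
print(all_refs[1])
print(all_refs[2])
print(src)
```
[1, 6, 2, 36]
[1, 6, 2, 36]
[1, 6, 2, 36]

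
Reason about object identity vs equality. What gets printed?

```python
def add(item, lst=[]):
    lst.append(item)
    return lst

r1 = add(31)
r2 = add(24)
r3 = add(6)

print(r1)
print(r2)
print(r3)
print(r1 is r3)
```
[31, 24, 6]
[31, 24, 6]
[31, 24, 6]
True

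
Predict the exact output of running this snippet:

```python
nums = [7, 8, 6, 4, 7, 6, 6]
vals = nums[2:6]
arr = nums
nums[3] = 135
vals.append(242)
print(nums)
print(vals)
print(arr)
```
[7, 8, 6, 135, 7, 6, 6]
[6, 4, 7, 6, 242]
[7, 8, 6, 135, 7, 6, 6]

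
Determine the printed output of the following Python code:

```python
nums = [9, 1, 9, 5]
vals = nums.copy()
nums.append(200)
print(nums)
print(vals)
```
[9, 1, 9, 5, 200]
[9, 1, 9, 5]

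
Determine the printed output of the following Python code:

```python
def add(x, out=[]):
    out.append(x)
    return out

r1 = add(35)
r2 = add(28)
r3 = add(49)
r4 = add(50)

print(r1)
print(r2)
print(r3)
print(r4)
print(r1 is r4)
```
[35, 28, 49, 50]
[35, 28, 49, 50]
[35, 28, 49, 50]
[35, 28, 49, 50]
True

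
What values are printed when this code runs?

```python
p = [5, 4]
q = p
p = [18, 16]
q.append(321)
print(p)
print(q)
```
[18, 16]
[5, 4, 321]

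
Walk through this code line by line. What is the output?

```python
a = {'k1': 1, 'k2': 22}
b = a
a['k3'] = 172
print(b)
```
{'k1': 1, 'k2': 22, 'k3': 172}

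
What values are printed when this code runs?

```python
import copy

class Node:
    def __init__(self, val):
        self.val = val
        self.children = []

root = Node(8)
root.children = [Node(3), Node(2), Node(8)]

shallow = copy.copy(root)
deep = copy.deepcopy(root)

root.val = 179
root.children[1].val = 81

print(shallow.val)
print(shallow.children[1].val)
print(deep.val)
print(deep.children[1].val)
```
8
81
8
2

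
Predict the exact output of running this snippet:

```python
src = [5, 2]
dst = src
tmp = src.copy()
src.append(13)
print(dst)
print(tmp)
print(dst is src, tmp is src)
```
[5, 2, 13]
[5, 2]
True False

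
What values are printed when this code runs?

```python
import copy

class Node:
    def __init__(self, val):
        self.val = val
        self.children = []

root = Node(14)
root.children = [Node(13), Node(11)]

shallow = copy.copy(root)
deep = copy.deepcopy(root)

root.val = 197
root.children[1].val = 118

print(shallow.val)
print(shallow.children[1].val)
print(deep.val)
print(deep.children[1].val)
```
14
118
14
11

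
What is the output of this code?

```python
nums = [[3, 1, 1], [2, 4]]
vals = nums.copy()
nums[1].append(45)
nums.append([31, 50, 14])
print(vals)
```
[[3, 1, 1], [2, 4, 45]]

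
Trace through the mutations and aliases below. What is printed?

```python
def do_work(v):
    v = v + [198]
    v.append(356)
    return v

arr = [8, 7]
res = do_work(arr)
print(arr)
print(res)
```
[8, 7]
[8, 7, 198, 356]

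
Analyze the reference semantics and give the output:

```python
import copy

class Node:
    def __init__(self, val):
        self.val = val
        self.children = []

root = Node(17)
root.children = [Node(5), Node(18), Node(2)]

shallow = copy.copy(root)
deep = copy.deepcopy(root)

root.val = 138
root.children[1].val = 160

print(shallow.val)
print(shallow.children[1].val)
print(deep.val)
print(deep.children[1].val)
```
17
160
17
18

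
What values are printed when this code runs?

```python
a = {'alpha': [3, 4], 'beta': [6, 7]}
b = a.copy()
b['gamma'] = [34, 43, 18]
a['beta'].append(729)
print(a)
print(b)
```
{'alpha': [3, 4], 'beta': [6, 7, 729]}
{'alpha': [3, 4], 'beta': [6, 7, 729], 'gamma': [34, 43, 18]}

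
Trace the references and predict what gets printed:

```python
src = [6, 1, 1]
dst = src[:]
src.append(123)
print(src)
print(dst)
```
[6, 1, 1, 123]
[6, 1, 1]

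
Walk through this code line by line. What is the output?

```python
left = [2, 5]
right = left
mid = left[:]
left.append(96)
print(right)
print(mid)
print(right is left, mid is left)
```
[2, 5, 96]
[2, 5]
True False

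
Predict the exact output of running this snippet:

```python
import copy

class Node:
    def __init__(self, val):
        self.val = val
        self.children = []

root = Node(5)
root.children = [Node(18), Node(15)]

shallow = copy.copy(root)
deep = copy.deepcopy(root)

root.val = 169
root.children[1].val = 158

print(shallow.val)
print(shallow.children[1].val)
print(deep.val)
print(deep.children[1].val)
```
5
158
5
15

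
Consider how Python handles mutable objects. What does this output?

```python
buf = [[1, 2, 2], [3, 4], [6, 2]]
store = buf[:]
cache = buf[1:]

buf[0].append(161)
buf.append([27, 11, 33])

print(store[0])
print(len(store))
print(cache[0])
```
[1, 2, 2, 161]
3
[3, 4]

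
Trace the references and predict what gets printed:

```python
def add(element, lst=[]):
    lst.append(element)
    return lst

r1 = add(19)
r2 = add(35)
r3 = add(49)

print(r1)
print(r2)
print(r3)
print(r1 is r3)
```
[19, 35, 49]
[19, 35, 49]
[19, 35, 49]
True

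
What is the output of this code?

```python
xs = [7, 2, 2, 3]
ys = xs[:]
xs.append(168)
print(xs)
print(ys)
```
[7, 2, 2, 3, 168]
[7, 2, 2, 3]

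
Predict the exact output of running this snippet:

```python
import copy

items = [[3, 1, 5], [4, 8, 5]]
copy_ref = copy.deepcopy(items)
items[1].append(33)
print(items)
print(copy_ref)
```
[[3, 1, 5], [4, 8, 5, 33]]
[[3, 1, 5], [4, 8, 5]]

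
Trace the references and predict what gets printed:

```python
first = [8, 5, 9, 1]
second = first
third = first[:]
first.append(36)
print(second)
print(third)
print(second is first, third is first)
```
[8, 5, 9, 1, 36]
[8, 5, 9, 1]
True False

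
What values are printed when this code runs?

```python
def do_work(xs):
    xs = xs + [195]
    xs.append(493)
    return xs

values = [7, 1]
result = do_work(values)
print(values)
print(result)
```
[7, 1]
[7, 1, 195, 493]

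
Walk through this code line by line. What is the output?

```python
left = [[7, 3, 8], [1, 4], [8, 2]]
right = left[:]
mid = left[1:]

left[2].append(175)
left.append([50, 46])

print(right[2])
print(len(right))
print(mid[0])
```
[8, 2, 175]
3
[1, 4]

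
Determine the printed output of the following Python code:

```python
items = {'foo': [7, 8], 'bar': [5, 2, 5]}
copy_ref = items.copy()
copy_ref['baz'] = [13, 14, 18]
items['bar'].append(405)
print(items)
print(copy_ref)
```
{'foo': [7, 8], 'bar': [5, 2, 5, 405]}
{'foo': [7, 8], 'bar': [5, 2, 5, 405], 'baz': [13, 14, 18]}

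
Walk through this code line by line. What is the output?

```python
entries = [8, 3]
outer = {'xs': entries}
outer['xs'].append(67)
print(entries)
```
[8, 3, 67]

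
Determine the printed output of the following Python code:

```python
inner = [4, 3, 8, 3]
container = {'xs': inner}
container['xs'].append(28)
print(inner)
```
[4, 3, 8, 3, 28]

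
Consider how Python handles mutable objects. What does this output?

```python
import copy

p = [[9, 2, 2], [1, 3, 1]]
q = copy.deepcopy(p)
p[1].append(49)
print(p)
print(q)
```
[[9, 2, 2], [1, 3, 1, 49]]
[[9, 2, 2], [1, 3, 1]]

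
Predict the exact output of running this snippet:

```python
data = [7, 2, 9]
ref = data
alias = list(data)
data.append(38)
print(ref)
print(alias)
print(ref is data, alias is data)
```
[7, 2, 9, 38]
[7, 2, 9]
True False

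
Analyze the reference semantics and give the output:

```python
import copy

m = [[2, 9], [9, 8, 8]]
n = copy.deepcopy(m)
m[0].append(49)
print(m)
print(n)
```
[[2, 9, 49], [9, 8, 8]]
[[2, 9], [9, 8, 8]]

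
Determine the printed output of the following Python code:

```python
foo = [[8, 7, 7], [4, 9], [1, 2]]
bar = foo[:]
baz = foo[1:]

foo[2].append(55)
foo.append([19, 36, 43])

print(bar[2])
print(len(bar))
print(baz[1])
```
[1, 2, 55]
3
[1, 2, 55]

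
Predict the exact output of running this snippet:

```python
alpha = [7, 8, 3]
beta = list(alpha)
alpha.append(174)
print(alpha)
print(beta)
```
[7, 8, 3, 174]
[7, 8, 3]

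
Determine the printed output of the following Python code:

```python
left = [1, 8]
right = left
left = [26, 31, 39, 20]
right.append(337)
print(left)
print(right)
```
[26, 31, 39, 20]
[1, 8, 337]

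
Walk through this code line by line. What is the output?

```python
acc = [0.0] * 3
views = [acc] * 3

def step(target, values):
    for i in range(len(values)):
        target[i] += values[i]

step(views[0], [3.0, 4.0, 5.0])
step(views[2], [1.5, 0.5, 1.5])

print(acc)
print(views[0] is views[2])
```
[4.5, 4.5, 6.5]
True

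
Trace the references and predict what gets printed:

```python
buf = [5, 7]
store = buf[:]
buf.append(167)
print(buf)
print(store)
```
[5, 7, 167]
[5, 7]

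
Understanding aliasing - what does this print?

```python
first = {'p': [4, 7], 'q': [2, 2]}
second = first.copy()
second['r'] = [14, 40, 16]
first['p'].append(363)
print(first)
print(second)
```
{'p': [4, 7, 363], 'q': [2, 2]}
{'p': [4, 7, 363], 'q': [2, 2], 'r': [14, 40, 16]}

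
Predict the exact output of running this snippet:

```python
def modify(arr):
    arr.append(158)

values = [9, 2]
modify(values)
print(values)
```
[9, 2, 158]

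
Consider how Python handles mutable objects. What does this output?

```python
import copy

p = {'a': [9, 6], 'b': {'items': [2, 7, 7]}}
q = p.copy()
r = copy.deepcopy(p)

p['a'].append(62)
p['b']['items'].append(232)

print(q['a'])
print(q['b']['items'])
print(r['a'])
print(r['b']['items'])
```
[9, 6, 62]
[2, 7, 7, 232]
[9, 6]
[2, 7, 7]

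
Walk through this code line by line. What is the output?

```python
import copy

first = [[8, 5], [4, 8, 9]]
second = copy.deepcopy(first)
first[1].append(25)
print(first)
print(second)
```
[[8, 5], [4, 8, 9, 25]]
[[8, 5], [4, 8, 9]]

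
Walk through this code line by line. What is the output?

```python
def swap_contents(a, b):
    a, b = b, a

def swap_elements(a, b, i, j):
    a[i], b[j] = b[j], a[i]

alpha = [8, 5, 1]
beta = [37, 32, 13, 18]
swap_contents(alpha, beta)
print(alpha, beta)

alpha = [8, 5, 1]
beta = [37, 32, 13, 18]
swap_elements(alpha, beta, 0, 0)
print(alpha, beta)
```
[8, 5, 1] [37, 32, 13, 18]
[37, 5, 1] [8, 32, 13, 18]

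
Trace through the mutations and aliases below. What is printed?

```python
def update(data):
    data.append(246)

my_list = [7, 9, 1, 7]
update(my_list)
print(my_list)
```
[7, 9, 1, 7, 246]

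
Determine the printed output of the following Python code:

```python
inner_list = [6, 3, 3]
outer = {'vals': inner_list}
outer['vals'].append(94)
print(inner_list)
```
[6, 3, 3, 94]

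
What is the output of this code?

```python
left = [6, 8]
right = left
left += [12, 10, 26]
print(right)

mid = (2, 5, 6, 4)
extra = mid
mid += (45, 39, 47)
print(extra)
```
[6, 8, 12, 10, 26]
(2, 5, 6, 4)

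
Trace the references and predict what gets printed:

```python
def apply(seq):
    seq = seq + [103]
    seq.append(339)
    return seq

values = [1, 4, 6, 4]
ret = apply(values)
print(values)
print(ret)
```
[1, 4, 6, 4]
[1, 4, 6, 4, 103, 339]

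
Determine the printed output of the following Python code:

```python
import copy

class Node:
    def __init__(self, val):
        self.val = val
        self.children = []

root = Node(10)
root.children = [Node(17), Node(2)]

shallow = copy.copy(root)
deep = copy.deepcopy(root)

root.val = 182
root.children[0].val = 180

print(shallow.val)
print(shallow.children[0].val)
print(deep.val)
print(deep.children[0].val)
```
10
180
10
17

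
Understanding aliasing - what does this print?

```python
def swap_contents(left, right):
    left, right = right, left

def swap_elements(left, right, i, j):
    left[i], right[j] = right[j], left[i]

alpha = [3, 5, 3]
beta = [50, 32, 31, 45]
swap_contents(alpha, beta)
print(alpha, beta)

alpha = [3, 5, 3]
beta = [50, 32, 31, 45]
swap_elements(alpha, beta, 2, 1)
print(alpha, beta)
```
[3, 5, 3] [50, 32, 31, 45]
[3, 5, 32] [50, 3, 31, 45]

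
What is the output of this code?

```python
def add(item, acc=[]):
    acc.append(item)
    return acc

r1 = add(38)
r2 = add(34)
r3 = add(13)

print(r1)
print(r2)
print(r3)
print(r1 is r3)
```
[38, 34, 13]
[38, 34, 13]
[38, 34, 13]
True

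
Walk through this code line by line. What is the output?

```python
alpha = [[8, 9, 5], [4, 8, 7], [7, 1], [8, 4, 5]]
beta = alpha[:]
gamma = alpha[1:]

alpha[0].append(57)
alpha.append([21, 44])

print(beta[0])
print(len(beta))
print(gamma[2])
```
[8, 9, 5, 57]
4
[8, 4, 5]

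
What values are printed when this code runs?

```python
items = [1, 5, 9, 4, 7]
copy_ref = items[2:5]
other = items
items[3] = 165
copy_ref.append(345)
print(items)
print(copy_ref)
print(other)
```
[1, 5, 9, 165, 7]
[9, 4, 7, 345]
[1, 5, 9, 165, 7]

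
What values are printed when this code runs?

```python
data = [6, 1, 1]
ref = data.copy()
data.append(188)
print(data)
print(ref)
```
[6, 1, 1, 188]
[6, 1, 1]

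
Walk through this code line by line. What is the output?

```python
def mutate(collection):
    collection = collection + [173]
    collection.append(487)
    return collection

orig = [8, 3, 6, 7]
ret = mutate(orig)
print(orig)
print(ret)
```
[8, 3, 6, 7]
[8, 3, 6, 7, 173, 487]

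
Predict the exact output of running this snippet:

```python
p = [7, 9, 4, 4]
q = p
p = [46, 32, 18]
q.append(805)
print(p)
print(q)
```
[46, 32, 18]
[7, 9, 4, 4, 805]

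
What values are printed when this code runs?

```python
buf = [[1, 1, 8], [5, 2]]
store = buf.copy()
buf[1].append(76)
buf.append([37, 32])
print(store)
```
[[1, 1, 8], [5, 2, 76]]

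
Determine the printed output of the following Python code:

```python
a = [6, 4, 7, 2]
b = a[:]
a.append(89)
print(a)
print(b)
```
[6, 4, 7, 2, 89]
[6, 4, 7, 2]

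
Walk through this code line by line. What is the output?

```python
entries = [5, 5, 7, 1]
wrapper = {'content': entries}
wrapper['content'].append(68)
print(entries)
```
[5, 5, 7, 1, 68]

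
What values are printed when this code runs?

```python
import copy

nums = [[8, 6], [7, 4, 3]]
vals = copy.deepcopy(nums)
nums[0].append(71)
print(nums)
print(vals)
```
[[8, 6, 71], [7, 4, 3]]
[[8, 6], [7, 4, 3]]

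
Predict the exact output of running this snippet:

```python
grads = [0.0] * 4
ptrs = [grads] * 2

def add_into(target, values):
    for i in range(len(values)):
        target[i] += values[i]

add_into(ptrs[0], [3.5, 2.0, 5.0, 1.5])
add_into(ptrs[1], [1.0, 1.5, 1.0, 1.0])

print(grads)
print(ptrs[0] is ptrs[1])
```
[4.5, 3.5, 6.0, 2.5]
True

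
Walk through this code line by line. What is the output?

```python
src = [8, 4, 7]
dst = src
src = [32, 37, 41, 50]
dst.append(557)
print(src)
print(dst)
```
[32, 37, 41, 50]
[8, 4, 7, 557]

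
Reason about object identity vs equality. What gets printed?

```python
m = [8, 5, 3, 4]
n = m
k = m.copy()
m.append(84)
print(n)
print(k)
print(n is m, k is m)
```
[8, 5, 3, 4, 84]
[8, 5, 3, 4]
True False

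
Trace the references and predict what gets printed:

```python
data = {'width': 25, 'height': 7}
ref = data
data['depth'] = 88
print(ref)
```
{'width': 25, 'height': 7, 'depth': 88}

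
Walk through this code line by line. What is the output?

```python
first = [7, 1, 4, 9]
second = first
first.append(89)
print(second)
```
[7, 1, 4, 9, 89]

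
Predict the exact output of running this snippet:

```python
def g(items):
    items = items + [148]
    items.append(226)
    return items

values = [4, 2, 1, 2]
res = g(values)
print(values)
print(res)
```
[4, 2, 1, 2]
[4, 2, 1, 2, 148, 226]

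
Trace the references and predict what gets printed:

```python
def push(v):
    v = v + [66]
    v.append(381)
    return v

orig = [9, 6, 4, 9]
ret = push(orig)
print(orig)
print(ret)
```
[9, 6, 4, 9]
[9, 6, 4, 9, 66, 381]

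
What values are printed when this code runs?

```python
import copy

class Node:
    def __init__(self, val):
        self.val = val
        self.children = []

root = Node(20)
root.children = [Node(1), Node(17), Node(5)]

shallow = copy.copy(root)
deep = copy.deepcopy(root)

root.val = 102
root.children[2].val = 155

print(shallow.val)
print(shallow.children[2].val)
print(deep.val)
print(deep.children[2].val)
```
20
155
20
5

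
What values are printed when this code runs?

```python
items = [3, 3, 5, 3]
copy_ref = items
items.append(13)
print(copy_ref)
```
[3, 3, 5, 3, 13]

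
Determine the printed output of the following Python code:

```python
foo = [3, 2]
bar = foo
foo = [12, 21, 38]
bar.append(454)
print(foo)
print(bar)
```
[12, 21, 38]
[3, 2, 454]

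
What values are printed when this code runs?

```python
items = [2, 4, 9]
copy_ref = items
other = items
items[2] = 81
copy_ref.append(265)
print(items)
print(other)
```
[2, 4, 81, 265]
[2, 4, 81, 265]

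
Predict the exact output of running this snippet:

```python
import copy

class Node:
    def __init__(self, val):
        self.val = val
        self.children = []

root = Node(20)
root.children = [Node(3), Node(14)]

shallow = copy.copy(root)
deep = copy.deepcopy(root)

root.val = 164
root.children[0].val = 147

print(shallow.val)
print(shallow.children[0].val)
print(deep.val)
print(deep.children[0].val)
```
20
147
20
3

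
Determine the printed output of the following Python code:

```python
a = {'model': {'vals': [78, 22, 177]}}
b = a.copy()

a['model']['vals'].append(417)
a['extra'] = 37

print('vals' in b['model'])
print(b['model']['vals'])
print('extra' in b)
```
True
[78, 22, 177, 417]
False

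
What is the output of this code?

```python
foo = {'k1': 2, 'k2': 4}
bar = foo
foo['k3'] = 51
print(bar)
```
{'k1': 2, 'k2': 4, 'k3': 51}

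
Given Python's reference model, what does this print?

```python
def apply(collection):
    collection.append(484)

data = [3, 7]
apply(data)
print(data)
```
[3, 7, 484]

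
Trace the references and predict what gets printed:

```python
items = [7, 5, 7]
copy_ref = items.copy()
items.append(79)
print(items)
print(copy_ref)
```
[7, 5, 7, 79]
[7, 5, 7]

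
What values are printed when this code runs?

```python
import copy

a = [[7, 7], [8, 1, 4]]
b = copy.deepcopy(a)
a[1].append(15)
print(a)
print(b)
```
[[7, 7], [8, 1, 4, 15]]
[[7, 7], [8, 1, 4]]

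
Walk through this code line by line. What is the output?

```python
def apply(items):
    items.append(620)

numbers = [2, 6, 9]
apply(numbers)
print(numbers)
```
[2, 6, 9, 620]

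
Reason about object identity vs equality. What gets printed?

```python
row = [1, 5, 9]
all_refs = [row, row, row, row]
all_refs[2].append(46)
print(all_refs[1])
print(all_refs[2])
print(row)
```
[1, 5, 9, 46]
[1, 5, 9, 46]
[1, 5, 9, 46]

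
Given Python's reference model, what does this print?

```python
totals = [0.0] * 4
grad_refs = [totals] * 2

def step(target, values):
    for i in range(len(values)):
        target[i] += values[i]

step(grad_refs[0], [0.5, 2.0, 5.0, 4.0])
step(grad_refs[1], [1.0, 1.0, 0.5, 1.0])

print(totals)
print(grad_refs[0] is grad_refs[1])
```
[1.5, 3.0, 5.5, 5.0]
True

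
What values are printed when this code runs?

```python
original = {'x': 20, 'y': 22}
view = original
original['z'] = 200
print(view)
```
{'x': 20, 'y': 22, 'z': 200}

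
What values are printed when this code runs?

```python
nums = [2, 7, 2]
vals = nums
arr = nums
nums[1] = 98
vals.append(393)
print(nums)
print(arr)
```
[2, 98, 2, 393]
[2, 98, 2, 393]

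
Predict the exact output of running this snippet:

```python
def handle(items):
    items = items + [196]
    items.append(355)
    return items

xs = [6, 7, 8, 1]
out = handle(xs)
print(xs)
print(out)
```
[6, 7, 8, 1]
[6, 7, 8, 1, 196, 355]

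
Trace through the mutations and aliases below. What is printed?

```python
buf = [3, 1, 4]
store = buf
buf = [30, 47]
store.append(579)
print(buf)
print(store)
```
[30, 47]
[3, 1, 4, 579]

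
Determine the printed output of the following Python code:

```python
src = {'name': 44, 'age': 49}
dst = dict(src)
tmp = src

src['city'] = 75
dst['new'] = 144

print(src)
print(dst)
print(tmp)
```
{'name': 44, 'age': 49, 'city': 75}
{'name': 44, 'age': 49, 'new': 144}
{'name': 44, 'age': 49, 'city': 75}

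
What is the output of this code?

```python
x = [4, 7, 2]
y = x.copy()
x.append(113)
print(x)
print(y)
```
[4, 7, 2, 113]
[4, 7, 2]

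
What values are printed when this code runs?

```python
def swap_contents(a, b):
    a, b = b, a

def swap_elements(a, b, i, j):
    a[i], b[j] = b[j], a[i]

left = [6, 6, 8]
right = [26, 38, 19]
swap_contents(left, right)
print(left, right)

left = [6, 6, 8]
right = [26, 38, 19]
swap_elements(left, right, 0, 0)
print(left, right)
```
[6, 6, 8] [26, 38, 19]
[26, 6, 8] [6, 38, 19]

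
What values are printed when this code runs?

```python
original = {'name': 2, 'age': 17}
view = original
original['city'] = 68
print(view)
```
{'name': 2, 'age': 17, 'city': 68}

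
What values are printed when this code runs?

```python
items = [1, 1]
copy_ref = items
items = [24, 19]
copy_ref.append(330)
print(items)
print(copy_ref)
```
[24, 19]
[1, 1, 330]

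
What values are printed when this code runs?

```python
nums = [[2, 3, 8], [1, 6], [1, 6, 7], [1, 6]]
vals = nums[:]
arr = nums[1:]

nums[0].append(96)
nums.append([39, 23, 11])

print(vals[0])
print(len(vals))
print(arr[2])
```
[2, 3, 8, 96]
4
[1, 6]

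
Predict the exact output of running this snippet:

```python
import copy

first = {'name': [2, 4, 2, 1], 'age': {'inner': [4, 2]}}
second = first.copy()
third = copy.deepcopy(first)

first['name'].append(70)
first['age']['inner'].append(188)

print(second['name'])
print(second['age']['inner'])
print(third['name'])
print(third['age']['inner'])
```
[2, 4, 2, 1, 70]
[4, 2, 188]
[2, 4, 2, 1]
[4, 2]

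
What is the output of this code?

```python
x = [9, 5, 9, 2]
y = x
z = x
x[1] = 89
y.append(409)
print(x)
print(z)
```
[9, 89, 9, 2, 409]
[9, 89, 9, 2, 409]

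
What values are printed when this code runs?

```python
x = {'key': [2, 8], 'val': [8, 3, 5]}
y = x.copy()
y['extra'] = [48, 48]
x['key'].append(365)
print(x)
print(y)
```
{'key': [2, 8, 365], 'val': [8, 3, 5]}
{'key': [2, 8, 365], 'val': [8, 3, 5], 'extra': [48, 48]}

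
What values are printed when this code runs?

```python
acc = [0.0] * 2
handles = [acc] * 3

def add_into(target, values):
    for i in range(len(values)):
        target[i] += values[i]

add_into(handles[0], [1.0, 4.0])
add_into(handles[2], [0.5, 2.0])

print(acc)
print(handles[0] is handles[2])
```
[1.5, 6.0]
True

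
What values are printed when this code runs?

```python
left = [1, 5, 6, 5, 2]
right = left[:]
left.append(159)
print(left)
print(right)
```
[1, 5, 6, 5, 2, 159]
[1, 5, 6, 5, 2]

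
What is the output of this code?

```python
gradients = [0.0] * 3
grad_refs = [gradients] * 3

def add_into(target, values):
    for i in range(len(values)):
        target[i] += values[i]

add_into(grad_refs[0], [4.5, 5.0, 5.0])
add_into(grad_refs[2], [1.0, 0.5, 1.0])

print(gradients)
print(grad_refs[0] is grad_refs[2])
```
[5.5, 5.5, 6.0]
True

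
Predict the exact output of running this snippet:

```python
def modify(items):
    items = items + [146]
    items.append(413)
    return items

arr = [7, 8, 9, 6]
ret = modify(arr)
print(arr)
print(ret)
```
[7, 8, 9, 6]
[7, 8, 9, 6, 146, 413]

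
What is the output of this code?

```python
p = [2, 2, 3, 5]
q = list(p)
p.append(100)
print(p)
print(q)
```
[2, 2, 3, 5, 100]
[2, 2, 3, 5]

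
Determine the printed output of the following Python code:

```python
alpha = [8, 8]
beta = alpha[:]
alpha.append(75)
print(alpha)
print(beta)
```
[8, 8, 75]
[8, 8]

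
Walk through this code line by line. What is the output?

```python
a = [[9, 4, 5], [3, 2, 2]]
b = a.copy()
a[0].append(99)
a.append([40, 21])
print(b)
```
[[9, 4, 5, 99], [3, 2, 2]]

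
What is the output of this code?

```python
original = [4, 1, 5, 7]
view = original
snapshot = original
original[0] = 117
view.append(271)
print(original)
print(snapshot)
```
[117, 1, 5, 7, 271]
[117, 1, 5, 7, 271]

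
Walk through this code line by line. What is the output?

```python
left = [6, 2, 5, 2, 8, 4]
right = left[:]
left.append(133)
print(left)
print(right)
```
[6, 2, 5, 2, 8, 4, 133]
[6, 2, 5, 2, 8, 4]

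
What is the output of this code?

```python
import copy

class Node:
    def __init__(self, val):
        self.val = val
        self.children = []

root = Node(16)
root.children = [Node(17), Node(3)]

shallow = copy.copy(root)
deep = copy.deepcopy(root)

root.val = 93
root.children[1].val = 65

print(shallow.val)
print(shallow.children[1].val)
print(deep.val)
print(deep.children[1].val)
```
16
65
16
3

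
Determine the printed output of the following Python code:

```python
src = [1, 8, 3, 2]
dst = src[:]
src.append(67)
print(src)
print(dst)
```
[1, 8, 3, 2, 67]
[1, 8, 3, 2]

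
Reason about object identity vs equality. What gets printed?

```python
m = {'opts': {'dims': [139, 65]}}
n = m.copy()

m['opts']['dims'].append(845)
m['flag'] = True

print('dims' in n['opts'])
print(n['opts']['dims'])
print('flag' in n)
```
True
[139, 65, 845]
False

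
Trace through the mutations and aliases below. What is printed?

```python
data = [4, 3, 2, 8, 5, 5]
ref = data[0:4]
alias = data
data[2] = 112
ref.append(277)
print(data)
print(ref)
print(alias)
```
[4, 3, 112, 8, 5, 5]
[4, 3, 2, 8, 277]
[4, 3, 112, 8, 5, 5]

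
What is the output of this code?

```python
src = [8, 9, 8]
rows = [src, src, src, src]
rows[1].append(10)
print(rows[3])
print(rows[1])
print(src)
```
[8, 9, 8, 10]
[8, 9, 8, 10]
[8, 9, 8, 10]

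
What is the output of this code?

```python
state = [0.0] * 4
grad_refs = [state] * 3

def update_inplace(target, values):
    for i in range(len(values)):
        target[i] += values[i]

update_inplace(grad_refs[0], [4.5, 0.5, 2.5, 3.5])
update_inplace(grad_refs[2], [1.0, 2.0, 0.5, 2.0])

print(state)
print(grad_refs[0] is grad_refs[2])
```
[5.5, 2.5, 3.0, 5.5]
True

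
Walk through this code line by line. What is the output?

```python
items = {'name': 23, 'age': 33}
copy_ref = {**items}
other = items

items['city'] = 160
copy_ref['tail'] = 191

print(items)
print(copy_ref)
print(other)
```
{'name': 23, 'age': 33, 'city': 160}
{'name': 23, 'age': 33, 'tail': 191}
{'name': 23, 'age': 33, 'city': 160}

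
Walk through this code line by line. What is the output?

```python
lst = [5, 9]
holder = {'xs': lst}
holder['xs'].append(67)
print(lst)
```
[5, 9, 67]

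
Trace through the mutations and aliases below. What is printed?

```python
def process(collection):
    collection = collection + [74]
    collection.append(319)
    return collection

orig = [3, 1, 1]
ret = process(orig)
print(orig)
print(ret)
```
[3, 1, 1]
[3, 1, 1, 74, 319]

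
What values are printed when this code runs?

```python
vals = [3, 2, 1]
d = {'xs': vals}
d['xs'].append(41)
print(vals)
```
[3, 2, 1, 41]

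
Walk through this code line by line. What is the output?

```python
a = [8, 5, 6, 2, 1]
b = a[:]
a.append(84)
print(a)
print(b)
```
[8, 5, 6, 2, 1, 84]
[8, 5, 6, 2, 1]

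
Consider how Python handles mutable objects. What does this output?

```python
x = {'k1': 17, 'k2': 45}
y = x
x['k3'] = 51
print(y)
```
{'k1': 17, 'k2': 45, 'k3': 51}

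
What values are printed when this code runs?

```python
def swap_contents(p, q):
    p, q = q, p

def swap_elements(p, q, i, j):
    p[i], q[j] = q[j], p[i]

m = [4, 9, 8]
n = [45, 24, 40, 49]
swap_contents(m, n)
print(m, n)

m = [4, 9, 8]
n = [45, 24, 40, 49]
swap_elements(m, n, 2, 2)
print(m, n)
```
[4, 9, 8] [45, 24, 40, 49]
[4, 9, 40] [45, 24, 8, 49]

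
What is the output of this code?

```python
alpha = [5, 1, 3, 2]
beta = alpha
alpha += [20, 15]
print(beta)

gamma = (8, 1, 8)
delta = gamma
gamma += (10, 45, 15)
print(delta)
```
[5, 1, 3, 2, 20, 15]
(8, 1, 8)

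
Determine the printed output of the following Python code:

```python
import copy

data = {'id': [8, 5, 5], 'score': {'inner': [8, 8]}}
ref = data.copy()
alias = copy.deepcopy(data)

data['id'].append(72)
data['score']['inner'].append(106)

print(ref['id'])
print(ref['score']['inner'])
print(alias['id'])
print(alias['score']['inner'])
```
[8, 5, 5, 72]
[8, 8, 106]
[8, 5, 5]
[8, 8]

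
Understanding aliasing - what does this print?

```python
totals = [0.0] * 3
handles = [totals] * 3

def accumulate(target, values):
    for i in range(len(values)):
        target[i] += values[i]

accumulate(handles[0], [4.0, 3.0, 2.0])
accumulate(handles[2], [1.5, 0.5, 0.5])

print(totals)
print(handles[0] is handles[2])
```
[5.5, 3.5, 2.5]
True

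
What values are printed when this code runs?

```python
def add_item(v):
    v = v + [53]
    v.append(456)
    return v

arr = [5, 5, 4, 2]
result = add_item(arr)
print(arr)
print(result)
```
[5, 5, 4, 2]
[5, 5, 4, 2, 53, 456]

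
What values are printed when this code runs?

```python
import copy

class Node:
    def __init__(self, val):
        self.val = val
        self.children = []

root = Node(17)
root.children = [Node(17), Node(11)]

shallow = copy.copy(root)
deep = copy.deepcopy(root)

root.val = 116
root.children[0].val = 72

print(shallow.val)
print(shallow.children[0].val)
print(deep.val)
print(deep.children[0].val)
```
17
72
17
17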